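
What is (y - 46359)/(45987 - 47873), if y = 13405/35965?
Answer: 166728803/6782999 ≈ 24.580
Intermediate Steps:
y = 2681/7193 (y = 13405*(1/35965) = 2681/7193 ≈ 0.37272)
(y - 46359)/(45987 - 47873) = (2681/7193 - 46359)/(45987 - 47873) = -333457606/7193/(-1886) = -333457606/7193*(-1/1886) = 166728803/6782999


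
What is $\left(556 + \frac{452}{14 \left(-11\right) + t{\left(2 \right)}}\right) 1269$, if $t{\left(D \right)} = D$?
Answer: $\frac{26668035}{38} \approx 7.0179 \cdot 10^{5}$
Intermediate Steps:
$\left(556 + \frac{452}{14 \left(-11\right) + t{\left(2 \right)}}\right) 1269 = \left(556 + \frac{452}{14 \left(-11\right) + 2}\right) 1269 = \left(556 + \frac{452}{-154 + 2}\right) 1269 = \left(556 + \frac{452}{-152}\right) 1269 = \left(556 + 452 \left(- \frac{1}{152}\right)\right) 1269 = \left(556 - \frac{113}{38}\right) 1269 = \frac{21015}{38} \cdot 1269 = \frac{26668035}{38}$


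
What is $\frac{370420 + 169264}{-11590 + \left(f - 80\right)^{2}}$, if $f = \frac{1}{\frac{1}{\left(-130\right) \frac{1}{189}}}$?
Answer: $- \frac{9639026082}{90721945} \approx -106.25$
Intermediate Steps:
$f = - \frac{130}{189}$ ($f = \frac{1}{\frac{1}{\left(-130\right) \frac{1}{189}}} = \frac{1}{\frac{1}{- \frac{130}{189}}} = \frac{1}{- \frac{189}{130}} = - \frac{130}{189} \approx -0.68783$)
$\frac{370420 + 169264}{-11590 + \left(f - 80\right)^{2}} = \frac{370420 + 169264}{-11590 + \left(- \frac{130}{189} - 80\right)^{2}} = \frac{539684}{-11590 + \left(- \frac{15250}{189}\right)^{2}} = \frac{539684}{-11590 + \frac{232562500}{35721}} = \frac{539684}{- \frac{181443890}{35721}} = 539684 \left(- \frac{35721}{181443890}\right) = - \frac{9639026082}{90721945}$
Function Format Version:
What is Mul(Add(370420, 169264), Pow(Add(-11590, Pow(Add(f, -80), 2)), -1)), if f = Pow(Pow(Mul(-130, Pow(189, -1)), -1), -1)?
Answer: Rational(-9639026082, 90721945) ≈ -106.25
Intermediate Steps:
f = Rational(-130, 189) (f = Pow(Pow(Mul(-130, Rational(1, 189)), -1), -1) = Pow(Pow(Rational(-130, 189), -1), -1) = Pow(Rational(-189, 130), -1) = Rational(-130, 189) ≈ -0.68783)
Mul(Add(370420, 169264), Pow(Add(-11590, Pow(Add(f, -80), 2)), -1)) = Mul(Add(370420, 169264), Pow(Add(-11590, Pow(Add(Rational(-130, 189), -80), 2)), -1)) = Mul(539684, Pow(Add(-11590, Pow(Rational(-15250, 189), 2)), -1)) = Mul(539684, Pow(Add(-11590, Rational(232562500, 35721)), -1)) = Mul(539684, Pow(Rational(-181443890, 35721), -1)) = Mul(539684, Rational(-35721, 181443890)) = Rational(-9639026082, 90721945)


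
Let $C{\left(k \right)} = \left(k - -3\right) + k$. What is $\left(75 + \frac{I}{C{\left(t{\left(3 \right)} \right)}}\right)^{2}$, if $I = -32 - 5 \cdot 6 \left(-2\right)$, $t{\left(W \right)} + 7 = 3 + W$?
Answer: $10609$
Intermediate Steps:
$t{\left(W \right)} = -4 + W$ ($t{\left(W \right)} = -7 + \left(3 + W\right) = -4 + W$)
$C{\left(k \right)} = 3 + 2 k$ ($C{\left(k \right)} = \left(k + 3\right) + k = \left(3 + k\right) + k = 3 + 2 k$)
$I = 28$ ($I = -32 - 30 \left(-2\right) = -32 - -60 = -32 + 60 = 28$)
$\left(75 + \frac{I}{C{\left(t{\left(3 \right)} \right)}}\right)^{2} = \left(75 + \frac{28}{3 + 2 \left(-4 + 3\right)}\right)^{2} = \left(75 + \frac{28}{3 + 2 \left(-1\right)}\right)^{2} = \left(75 + \frac{28}{3 - 2}\right)^{2} = \left(75 + \frac{28}{1}\right)^{2} = \left(75 + 28 \cdot 1\right)^{2} = \left(75 + 28\right)^{2} = 103^{2} = 10609$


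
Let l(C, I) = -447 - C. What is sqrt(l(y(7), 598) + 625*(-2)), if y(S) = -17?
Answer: 4*I*sqrt(105) ≈ 40.988*I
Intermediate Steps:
sqrt(l(y(7), 598) + 625*(-2)) = sqrt((-447 - 1*(-17)) + 625*(-2)) = sqrt((-447 + 17) - 1250) = sqrt(-430 - 1250) = sqrt(-1680) = 4*I*sqrt(105)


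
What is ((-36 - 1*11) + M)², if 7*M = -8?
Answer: 113569/49 ≈ 2317.7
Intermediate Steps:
M = -8/7 (M = (⅐)*(-8) = -8/7 ≈ -1.1429)
((-36 - 1*11) + M)² = ((-36 - 1*11) - 8/7)² = ((-36 - 11) - 8/7)² = (-47 - 8/7)² = (-337/7)² = 113569/49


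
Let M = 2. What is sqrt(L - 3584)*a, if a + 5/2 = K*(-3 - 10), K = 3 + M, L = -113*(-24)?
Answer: -135*I*sqrt(218) ≈ -1993.3*I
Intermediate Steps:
L = 2712
K = 5 (K = 3 + 2 = 5)
a = -135/2 (a = -5/2 + 5*(-3 - 10) = -5/2 + 5*(-13) = -5/2 - 65 = -135/2 ≈ -67.500)
sqrt(L - 3584)*a = sqrt(2712 - 3584)*(-135/2) = sqrt(-872)*(-135/2) = (2*I*sqrt(218))*(-135/2) = -135*I*sqrt(218)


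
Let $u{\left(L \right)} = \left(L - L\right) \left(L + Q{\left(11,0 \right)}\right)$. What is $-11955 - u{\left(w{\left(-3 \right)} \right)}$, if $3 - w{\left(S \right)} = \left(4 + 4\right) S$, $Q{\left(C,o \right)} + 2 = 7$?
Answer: $-11955$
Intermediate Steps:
$Q{\left(C,o \right)} = 5$ ($Q{\left(C,o \right)} = -2 + 7 = 5$)
$w{\left(S \right)} = 3 - 8 S$ ($w{\left(S \right)} = 3 - \left(4 + 4\right) S = 3 - 8 S$)
$u{\left(L \right)} = 0$ ($u{\left(L \right)} = \left(L - L\right) \left(L + 5\right) = 0 \left(5 + L\right) = 0$)
$-11955 - u{\left(w{\left(-3 \right)} \right)} = -11955 - 0 = -11955 + 0 = -11955$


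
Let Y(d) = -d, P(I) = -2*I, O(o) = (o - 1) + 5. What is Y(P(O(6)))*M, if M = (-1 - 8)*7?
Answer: -1260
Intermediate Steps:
O(o) = 4 + o (O(o) = (-1 + o) + 5 = 4 + o)
M = -63 (M = -9*7 = -63)
Y(P(O(6)))*M = -(-2)*(4 + 6)*(-63) = -(-2)*10*(-63) = -1*(-20)*(-63) = 20*(-63) = -1260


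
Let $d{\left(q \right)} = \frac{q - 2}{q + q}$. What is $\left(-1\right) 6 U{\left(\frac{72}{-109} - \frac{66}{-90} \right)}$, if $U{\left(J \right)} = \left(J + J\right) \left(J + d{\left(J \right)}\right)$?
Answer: $\frac{10247126}{891075} \approx 11.5$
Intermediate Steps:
$d{\left(q \right)} = \frac{-2 + q}{2 q}$
$U{\left(J \right)} = 2 J \left(J + \frac{-2 + J}{2 J}\right)$ ($U{\left(J \right)} = \left(J + J\right) \left(J + \frac{-2 + J}{2 J}\right) = 2 J \left(J + \frac{-2 + J}{2 J}\right)$)
$\left(-1\right) 6 U{\left(\frac{72}{-109} - \frac{66}{-90} \right)} = \left(-1\right) 6 \left(-2 + \left(\frac{72}{-109} - \frac{66}{-90}\right) + 2 \left(\frac{72}{-109} - \frac{66}{-90}\right)^{2}\right) = - 6 \left(-2 + \left(72 \left(- \frac{1}{109}\right) - - \frac{11}{15}\right) + 2 \left(72 \left(- \frac{1}{109}\right) - - \frac{11}{15}\right)^{2}\right) = - 6 \left(-2 + \left(- \frac{72}{109} + \frac{11}{15}\right) + 2 \left(- \frac{72}{109} + \frac{11}{15}\right)^{2}\right) = - 6 \left(-2 + \frac{119}{1635} + 2 \left(\frac{119}{1635}\right)^{2}\right) = - 6 \left(-2 + \frac{119}{1635} + 2 \cdot \frac{14161}{2673225}\right) = - 6 \left(-2 + \frac{119}{1635} + \frac{28322}{2673225}\right) = \left(-6\right) \left(- \frac{5123563}{2673225}\right) = \frac{10247126}{891075}$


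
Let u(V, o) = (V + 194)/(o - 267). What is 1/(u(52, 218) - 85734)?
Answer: -49/4201212 ≈ -1.1663e-5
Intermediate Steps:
u(V, o) = (194 + V)/(-267 + o)
1/(u(52, 218) - 85734) = 1/((194 + 52)/(-267 + 218) - 85734) = 1/(246/(-49) - 85734) = 1/(-1/49*246 - 85734) = 1/(-246/49 - 85734) = 1/(-4201212/49) = -49/4201212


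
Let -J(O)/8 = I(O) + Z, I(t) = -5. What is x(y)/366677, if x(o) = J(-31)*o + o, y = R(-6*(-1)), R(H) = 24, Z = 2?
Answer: 600/366677 ≈ 0.0016363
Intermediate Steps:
J(O) = 24 (J(O) = -8*(-5 + 2) = -8*(-3) = 24)
y = 24
x(o) = 25*o (x(o) = 24*o + o = 25*o)
x(y)/366677 = (25*24)/366677 = 600*(1/366677) = 600/366677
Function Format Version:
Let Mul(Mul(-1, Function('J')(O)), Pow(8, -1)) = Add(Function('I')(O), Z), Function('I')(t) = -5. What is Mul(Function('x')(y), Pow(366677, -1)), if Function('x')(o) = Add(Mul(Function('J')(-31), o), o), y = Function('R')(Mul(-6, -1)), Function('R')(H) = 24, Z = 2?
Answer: Rational(600, 366677) ≈ 0.0016363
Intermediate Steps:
Function('J')(O) = 24 (Function('J')(O) = Mul(-8, Add(-5, 2)) = Mul(-8, -3) = 24)
y = 24
Function('x')(o) = Mul(25, o) (Function('x')(o) = Add(Mul(24, o), o) = Mul(25, o))
Mul(Function('x')(y), Pow(366677, -1)) = Mul(Mul(25, 24), Pow(366677, -1)) = Mul(600, Rational(1, 366677)) = Rational(600, 366677)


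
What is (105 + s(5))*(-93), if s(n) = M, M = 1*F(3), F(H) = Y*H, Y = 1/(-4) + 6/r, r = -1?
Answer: -32085/4 ≈ -8021.3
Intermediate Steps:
Y = -25/4 (Y = 1/(-4) + 6/(-1) = 1*(-1/4) + 6*(-1) = -1/4 - 6 = -25/4 ≈ -6.2500)
F(H) = -25*H/4
M = -75/4 (M = 1*(-25/4*3) = 1*(-75/4) = -75/4 ≈ -18.750)
s(n) = -75/4
(105 + s(5))*(-93) = (105 - 75/4)*(-93) = (345/4)*(-93) = -32085/4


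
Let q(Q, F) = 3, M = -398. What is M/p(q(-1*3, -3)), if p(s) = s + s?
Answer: -199/3 ≈ -66.333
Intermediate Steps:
p(s) = 2*s
M/p(q(-1*3, -3)) = -398/(2*3) = -398/6 = -398*⅙ = -199/3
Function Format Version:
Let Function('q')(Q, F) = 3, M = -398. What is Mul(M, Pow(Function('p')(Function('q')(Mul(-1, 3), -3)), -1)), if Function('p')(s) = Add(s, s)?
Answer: Rational(-199, 3) ≈ -66.333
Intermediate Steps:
Function('p')(s) = Mul(2, s)
Mul(M, Pow(Function('p')(Function('q')(Mul(-1, 3), -3)), -1)) = Mul(-398, Pow(Mul(2, 3), -1)) = Mul(-398, Pow(6, -1)) = Mul(-398, Rational(1, 6)) = Rational(-199, 3)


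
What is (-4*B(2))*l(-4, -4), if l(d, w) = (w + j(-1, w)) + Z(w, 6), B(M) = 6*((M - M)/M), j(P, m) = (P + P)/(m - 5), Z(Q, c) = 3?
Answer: 0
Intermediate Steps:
j(P, m) = 2*P/(-5 + m) (j(P, m) = (2*P)/(-5 + m) = 2*P/(-5 + m))
B(M) = 0 (B(M) = 6*(0/M) = 6*0 = 0)
l(d, w) = 3 + w - 2/(-5 + w) (l(d, w) = (w + 2*(-1)/(-5 + w)) + 3 = (w - 2/(-5 + w)) + 3 = 3 + w - 2/(-5 + w))
(-4*B(2))*l(-4, -4) = (-4*0)*((-2 + (-5 - 4)*(3 - 4))/(-5 - 4)) = 0*((-2 - 9*(-1))/(-9)) = 0*(-(-2 + 9)/9) = 0*(-⅑*7) = 0*(-7/9) = 0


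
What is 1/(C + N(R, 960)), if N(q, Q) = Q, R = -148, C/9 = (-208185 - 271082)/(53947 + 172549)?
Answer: 226496/213122757 ≈ 0.0010627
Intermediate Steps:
C = -4313403/226496 (C = 9*((-208185 - 271082)/(53947 + 172549)) = 9*(-479267/226496) = -4313403/226496 ≈ -19.044)
1/(C + N(R, 960)) = 1/(-4313403/226496 + 960) = 1/(213122757/226496) = 226496/213122757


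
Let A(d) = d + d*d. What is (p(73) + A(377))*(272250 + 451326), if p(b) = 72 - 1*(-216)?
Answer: 103322311344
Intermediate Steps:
p(b) = 288 (p(b) = 72 + 216 = 288)
A(d) = d + d²
(p(73) + A(377))*(272250 + 451326) = (288 + 377*(1 + 377))*(272250 + 451326) = (288 + 377*378)*723576 = (288 + 142506)*723576 = 142794*723576 = 103322311344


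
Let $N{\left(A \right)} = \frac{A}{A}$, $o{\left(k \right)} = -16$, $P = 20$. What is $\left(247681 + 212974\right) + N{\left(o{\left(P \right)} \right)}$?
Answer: $460656$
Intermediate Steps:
$N{\left(A \right)} = 1$
$\left(247681 + 212974\right) + N{\left(o{\left(P \right)} \right)} = \left(247681 + 212974\right) + 1 = 460655 + 1 = 460656$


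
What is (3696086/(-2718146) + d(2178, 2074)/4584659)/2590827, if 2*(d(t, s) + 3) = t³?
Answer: 7012324337081392/16143148359205065489 ≈ 0.00043438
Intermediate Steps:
d(t, s) = -3 + t³/2
(3696086/(-2718146) + d(2178, 2074)/4584659)/2590827 = (3696086/(-2718146) + (-3 + (½)*2178³)/4584659)/2590827 = (3696086*(-1/2718146) + (-3 + (½)*10331743752)*(1/4584659))*(1/2590827) = (-1848043/1359073 + (-3 + 5165871876)*(1/4584659))*(1/2590827) = (-1848043/1359073 + 5165871873*(1/4584659))*(1/2590827) = (-1848043/1359073 + 5165871873/4584659)*(1/2590827) = (7012324337081392/6230886261107)*(1/2590827) = 7012324337081392/16143148359205065489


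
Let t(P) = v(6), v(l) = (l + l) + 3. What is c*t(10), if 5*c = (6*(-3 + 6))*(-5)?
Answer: -270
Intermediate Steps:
v(l) = 3 + 2*l (v(l) = 2*l + 3 = 3 + 2*l)
t(P) = 15 (t(P) = 3 + 2*6 = 3 + 12 = 15)
c = -18 (c = ((6*(-3 + 6))*(-5))/5 = ((6*3)*(-5))/5 = (18*(-5))/5 = (⅕)*(-90) = -18)
c*t(10) = -18*15 = -270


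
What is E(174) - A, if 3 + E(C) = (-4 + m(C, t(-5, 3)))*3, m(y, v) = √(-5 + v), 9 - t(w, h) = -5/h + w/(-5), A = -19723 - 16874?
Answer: 36582 + √42 ≈ 36589.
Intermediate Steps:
A = -36597
t(w, h) = 9 + 5/h + w/5 (t(w, h) = 9 - (-5/h + w/(-5)) = 9 - (-5/h + w*(-⅕)) = 9 - (-5/h - w/5) = 9 + (5/h + w/5) = 9 + 5/h + w/5)
E(C) = -15 + √42 (E(C) = -3 + (-4 + √(-5 + (9 + 5/3 + (⅕)*(-5))))*3 = -3 + (-4 + √(-5 + (9 + 5*(⅓) - 1)))*3 = -3 + (-4 + √(-5 + (9 + 5/3 - 1)))*3 = -3 + (-4 + √(-5 + 29/3))*3 = -3 + (-4 + √(14/3))*3 = -3 + (-4 + √42/3)*3 = -3 + (-12 + √42) = -15 + √42)
E(174) - A = (-15 + √42) - 1*(-36597) = (-15 + √42) + 36597 = 36582 + √42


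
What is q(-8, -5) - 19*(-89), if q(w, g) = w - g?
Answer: 1688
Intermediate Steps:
q(-8, -5) - 19*(-89) = (-8 - 1*(-5)) - 19*(-89) = (-8 + 5) + 1691 = -3 + 1691 = 1688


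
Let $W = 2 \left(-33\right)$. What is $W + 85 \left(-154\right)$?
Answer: $-13156$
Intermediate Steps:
$W = -66$
$W + 85 \left(-154\right) = -66 + 85 \left(-154\right) = -66 - 13090 = -13156$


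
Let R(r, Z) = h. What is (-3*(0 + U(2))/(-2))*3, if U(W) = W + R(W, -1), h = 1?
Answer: 27/2 ≈ 13.500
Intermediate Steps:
R(r, Z) = 1
U(W) = 1 + W (U(W) = W + 1 = 1 + W)
(-3*(0 + U(2))/(-2))*3 = (-3*(0 + (1 + 2))/(-2))*3 = (-3*(0 + 3)*(-1/2))*3 = (-3*3*(-1/2))*3 = -9*(-1/2)*3 = (9/2)*3 = 27/2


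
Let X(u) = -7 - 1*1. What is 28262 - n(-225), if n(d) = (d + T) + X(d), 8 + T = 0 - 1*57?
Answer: 28560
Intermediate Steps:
X(u) = -8 (X(u) = -7 - 1 = -8)
T = -65 (T = -8 + (0 - 1*57) = -8 + (0 - 57) = -8 - 57 = -65)
n(d) = -73 + d (n(d) = (d - 65) - 8 = (-65 + d) - 8 = -73 + d)
28262 - n(-225) = 28262 - (-73 - 225) = 28262 - 1*(-298) = 28262 + 298 = 28560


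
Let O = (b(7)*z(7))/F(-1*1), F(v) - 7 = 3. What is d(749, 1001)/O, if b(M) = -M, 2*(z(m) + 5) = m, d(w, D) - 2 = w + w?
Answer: 10000/7 ≈ 1428.6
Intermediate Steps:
F(v) = 10 (F(v) = 7 + 3 = 10)
d(w, D) = 2 + 2*w (d(w, D) = 2 + (w + w) = 2 + 2*w)
z(m) = -5 + m/2
O = 21/20 (O = ((-1*7)*(-5 + (½)*7))/10 = -7*(-5 + 7/2)*(⅒) = -7*(-3/2)*(⅒) = (21/2)*(⅒) = 21/20 ≈ 1.0500)
d(749, 1001)/O = (2 + 2*749)/(21/20) = (2 + 1498)*(20/21) = 1500*(20/21) = 10000/7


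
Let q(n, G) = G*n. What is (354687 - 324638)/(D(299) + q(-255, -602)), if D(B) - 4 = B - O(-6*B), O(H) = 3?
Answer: 30049/153810 ≈ 0.19536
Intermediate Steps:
D(B) = 1 + B (D(B) = 4 + (B - 1*3) = 4 + (B - 3) = 4 + (-3 + B) = 1 + B)
(354687 - 324638)/(D(299) + q(-255, -602)) = (354687 - 324638)/((1 + 299) - 602*(-255)) = 30049/(300 + 153510) = 30049/153810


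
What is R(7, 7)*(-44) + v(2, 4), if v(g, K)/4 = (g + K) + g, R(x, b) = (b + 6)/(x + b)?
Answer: -62/7 ≈ -8.8571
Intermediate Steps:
R(x, b) = (6 + b)/(b + x)
v(g, K) = 4*K + 8*g (v(g, K) = 4*((g + K) + g) = 4*((K + g) + g) = 4*(K + 2*g) = 4*K + 8*g)
R(7, 7)*(-44) + v(2, 4) = ((6 + 7)/(7 + 7))*(-44) + (4*4 + 8*2) = (13/14)*(-44) + (16 + 16) = ((1/14)*13)*(-44) + 32 = (13/14)*(-44) + 32 = -286/7 + 32 = -62/7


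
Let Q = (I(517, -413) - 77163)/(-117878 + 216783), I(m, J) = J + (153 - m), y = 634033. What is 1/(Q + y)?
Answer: 19781/12541791185 ≈ 1.5772e-6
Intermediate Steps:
I(m, J) = 153 + J - m
Q = -15588/19781 (Q = ((153 - 413 - 1*517) - 77163)/(-117878 + 216783) = ((153 - 413 - 517) - 77163)/98905 = (-777 - 77163)*(1/98905) = -77940*1/98905 = -15588/19781 ≈ -0.78803)
1/(Q + y) = 1/(-15588/19781 + 634033) = 1/(12541791185/19781) = 19781/12541791185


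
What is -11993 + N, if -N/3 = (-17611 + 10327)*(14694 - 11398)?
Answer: 72012199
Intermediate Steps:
N = 72024192 (N = -3*(-17611 + 10327)*(14694 - 11398) = -(-21852)*3296 = -3*(-24008064) = 72024192)
-11993 + N = -11993 + 72024192 = 72012199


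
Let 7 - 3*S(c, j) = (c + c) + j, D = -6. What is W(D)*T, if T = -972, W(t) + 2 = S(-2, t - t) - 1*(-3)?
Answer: -4536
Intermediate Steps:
S(c, j) = 7/3 - 2*c/3 - j/3 (S(c, j) = 7/3 - ((c + c) + j)/3 = 7/3 - (2*c + j)/3 = 7/3 - (j + 2*c)/3 = 7/3 + (-2*c/3 - j/3) = 7/3 - 2*c/3 - j/3)
W(t) = 14/3 (W(t) = -2 + ((7/3 - ⅔*(-2) - (t - t)/3) - 1*(-3)) = -2 + ((7/3 + 4/3 - ⅓*0) + 3) = -2 + ((7/3 + 4/3 + 0) + 3) = -2 + (11/3 + 3) = -2 + 20/3 = 14/3)
W(D)*T = (14/3)*(-972) = -4536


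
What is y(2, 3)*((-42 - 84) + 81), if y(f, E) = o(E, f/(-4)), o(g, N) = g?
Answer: -135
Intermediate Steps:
y(f, E) = E
y(2, 3)*((-42 - 84) + 81) = 3*((-42 - 84) + 81) = 3*(-126 + 81) = 3*(-45) = -135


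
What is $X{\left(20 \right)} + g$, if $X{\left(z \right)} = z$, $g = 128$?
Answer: $148$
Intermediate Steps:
$X{\left(20 \right)} + g = 20 + 128 = 148$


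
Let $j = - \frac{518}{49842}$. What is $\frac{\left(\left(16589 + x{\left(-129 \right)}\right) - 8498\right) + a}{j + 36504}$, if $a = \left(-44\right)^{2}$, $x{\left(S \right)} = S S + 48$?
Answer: $\frac{665789436}{909715925} \approx 0.73186$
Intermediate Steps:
$x{\left(S \right)} = 48 + S^{2}$ ($x{\left(S \right)} = S^{2} + 48 = 48 + S^{2}$)
$j = - \frac{259}{24921}$ ($j = \left(-518\right) \frac{1}{49842} = - \frac{259}{24921} \approx -0.010393$)
$a = 1936$
$\frac{\left(\left(16589 + x{\left(-129 \right)}\right) - 8498\right) + a}{j + 36504} = \frac{\left(\left(16589 + \left(48 + \left(-129\right)^{2}\right)\right) - 8498\right) + 1936}{- \frac{259}{24921} + 36504} = \frac{\left(\left(16589 + \left(48 + 16641\right)\right) - 8498\right) + 1936}{\frac{909715925}{24921}} = \left(\left(\left(16589 + 16689\right) - 8498\right) + 1936\right) \frac{24921}{909715925} = \left(\left(33278 - 8498\right) + 1936\right) \frac{24921}{909715925} = \left(24780 + 1936\right) \frac{24921}{909715925} = 26716 \cdot \frac{24921}{909715925} = \frac{665789436}{909715925}$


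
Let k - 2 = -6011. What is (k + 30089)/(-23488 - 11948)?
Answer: -6020/8859 ≈ -0.67953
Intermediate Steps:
k = -6009 (k = 2 - 6011 = -6009)
(k + 30089)/(-23488 - 11948) = (-6009 + 30089)/(-23488 - 11948) = 24080/(-35436) = 24080*(-1/35436) = -6020/8859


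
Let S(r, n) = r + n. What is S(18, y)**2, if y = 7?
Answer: 625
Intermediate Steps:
S(r, n) = n + r
S(18, y)**2 = (7 + 18)**2 = 25**2 = 625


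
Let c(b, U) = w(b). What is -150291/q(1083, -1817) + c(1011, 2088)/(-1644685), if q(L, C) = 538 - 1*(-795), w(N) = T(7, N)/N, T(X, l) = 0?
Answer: -150291/1333 ≈ -112.75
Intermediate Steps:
w(N) = 0 (w(N) = 0/N = 0)
c(b, U) = 0
q(L, C) = 1333 (q(L, C) = 538 + 795 = 1333)
-150291/q(1083, -1817) + c(1011, 2088)/(-1644685) = -150291/1333 + 0/(-1644685) = -150291*1/1333 + 0*(-1/1644685) = -150291/1333 + 0 = -150291/1333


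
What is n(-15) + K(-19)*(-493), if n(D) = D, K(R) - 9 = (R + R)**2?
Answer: -716344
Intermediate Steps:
K(R) = 9 + 4*R**2 (K(R) = 9 + (R + R)**2 = 9 + (2*R)**2 = 9 + 4*R**2)
n(-15) + K(-19)*(-493) = -15 + (9 + 4*(-19)**2)*(-493) = -15 + (9 + 4*361)*(-493) = -15 + (9 + 1444)*(-493) = -15 + 1453*(-493) = -15 - 716329 = -716344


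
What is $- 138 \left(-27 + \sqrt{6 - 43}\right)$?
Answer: $3726 - 138 i \sqrt{37} \approx 3726.0 - 839.42 i$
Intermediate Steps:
$- 138 \left(-27 + \sqrt{6 - 43}\right) = - 138 \left(-27 + \sqrt{-37}\right) = - 138 \left(-27 + i \sqrt{37}\right) = 3726 - 138 i \sqrt{37}$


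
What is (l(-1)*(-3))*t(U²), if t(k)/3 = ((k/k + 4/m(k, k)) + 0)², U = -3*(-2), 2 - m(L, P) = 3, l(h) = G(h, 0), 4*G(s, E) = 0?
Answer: 0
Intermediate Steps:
G(s, E) = 0 (G(s, E) = (¼)*0 = 0)
l(h) = 0
m(L, P) = -1 (m(L, P) = 2 - 1*3 = 2 - 3 = -1)
U = 6
t(k) = 27 (t(k) = 3*((k/k + 4/(-1)) + 0)² = 3*((1 + 4*(-1)) + 0)² = 3*((1 - 4) + 0)² = 3*(-3 + 0)² = 3*(-3)² = 3*9 = 27)
(l(-1)*(-3))*t(U²) = (0*(-3))*27 = 0*27 = 0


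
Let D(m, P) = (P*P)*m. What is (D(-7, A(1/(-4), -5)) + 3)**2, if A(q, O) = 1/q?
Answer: 11881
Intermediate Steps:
D(m, P) = m*P**2 (D(m, P) = P**2*m = m*P**2)
(D(-7, A(1/(-4), -5)) + 3)**2 = (-7*(1/(1/(-4)))**2 + 3)**2 = (-7*(1/(-1/4))**2 + 3)**2 = (-7*(-4)**2 + 3)**2 = (-7*16 + 3)**2 = (-112 + 3)**2 = (-109)**2 = 11881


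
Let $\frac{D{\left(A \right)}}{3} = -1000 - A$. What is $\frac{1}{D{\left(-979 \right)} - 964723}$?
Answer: $- \frac{1}{964786} \approx -1.0365 \cdot 10^{-6}$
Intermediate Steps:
$D{\left(A \right)} = -3000 - 3 A$ ($D{\left(A \right)} = 3 \left(-1000 - A\right) = -3000 - 3 A$)
$\frac{1}{D{\left(-979 \right)} - 964723} = \frac{1}{\left(-3000 - -2937\right) - 964723} = \frac{1}{\left(-3000 + 2937\right) - 964723} = \frac{1}{-63 - 964723} = \frac{1}{-964786} = - \frac{1}{964786}$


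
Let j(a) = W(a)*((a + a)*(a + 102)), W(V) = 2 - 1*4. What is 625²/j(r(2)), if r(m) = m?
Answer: -390625/832 ≈ -469.50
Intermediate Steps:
W(V) = -2 (W(V) = 2 - 4 = -2)
j(a) = -4*a*(102 + a) (j(a) = -2*(a + a)*(a + 102) = -2*2*a*(102 + a) = -4*a*(102 + a))
625²/j(r(2)) = 625²/((-4*2*(102 + 2))) = 390625/((-4*2*104)) = 390625/(-832) = 390625*(-1/832) = -390625/832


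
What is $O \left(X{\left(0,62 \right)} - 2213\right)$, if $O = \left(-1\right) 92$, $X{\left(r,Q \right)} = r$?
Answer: $203596$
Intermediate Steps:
$O = -92$
$O \left(X{\left(0,62 \right)} - 2213\right) = - 92 \left(0 - 2213\right) = \left(-92\right) \left(-2213\right) = 203596$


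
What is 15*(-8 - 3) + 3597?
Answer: 3432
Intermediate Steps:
15*(-8 - 3) + 3597 = 15*(-11) + 3597 = -165 + 3597 = 3432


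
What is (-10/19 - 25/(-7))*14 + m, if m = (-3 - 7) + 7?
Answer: 753/19 ≈ 39.632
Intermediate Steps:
m = -3 (m = -10 + 7 = -3)
(-10/19 - 25/(-7))*14 + m = (-10/19 - 25/(-7))*14 - 3 = (-10*1/19 - 25*(-1/7))*14 - 3 = (-10/19 + 25/7)*14 - 3 = (405/133)*14 - 3 = 810/19 - 3 = 753/19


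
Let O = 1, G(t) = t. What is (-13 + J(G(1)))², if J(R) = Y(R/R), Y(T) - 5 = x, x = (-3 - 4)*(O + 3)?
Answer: 1296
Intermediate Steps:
x = -28 (x = (-3 - 4)*(1 + 3) = -7*4 = -28)
Y(T) = -23 (Y(T) = 5 - 28 = -23)
J(R) = -23
(-13 + J(G(1)))² = (-13 - 23)² = (-36)² = 1296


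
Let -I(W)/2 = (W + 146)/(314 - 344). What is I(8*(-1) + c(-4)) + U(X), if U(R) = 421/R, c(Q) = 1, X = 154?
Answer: 27721/2310 ≈ 12.000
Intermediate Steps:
I(W) = 146/15 + W/15 (I(W) = -2*(W + 146)/(314 - 344) = -2*(146 + W)/(-30) = -2*(146 + W)*(-1)/30 = -2*(-73/15 - W/30) = 146/15 + W/15)
I(8*(-1) + c(-4)) + U(X) = (146/15 + (8*(-1) + 1)/15) + 421/154 = (146/15 + (-8 + 1)/15) + 421*(1/154) = (146/15 + (1/15)*(-7)) + 421/154 = (146/15 - 7/15) + 421/154 = 139/15 + 421/154 = 27721/2310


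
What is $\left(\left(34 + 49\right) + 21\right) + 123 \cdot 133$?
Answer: $16463$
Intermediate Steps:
$\left(\left(34 + 49\right) + 21\right) + 123 \cdot 133 = \left(83 + 21\right) + 16359 = 104 + 16359 = 16463$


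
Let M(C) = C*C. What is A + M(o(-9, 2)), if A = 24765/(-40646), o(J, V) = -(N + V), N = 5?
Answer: 1966889/40646 ≈ 48.391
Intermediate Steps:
o(J, V) = -5 - V (o(J, V) = -(5 + V) = -5 - V)
A = -24765/40646 (A = 24765*(-1/40646) = -24765/40646 ≈ -0.60929)
M(C) = C**2
A + M(o(-9, 2)) = -24765/40646 + (-5 - 1*2)**2 = -24765/40646 + (-5 - 2)**2 = -24765/40646 + (-7)**2 = -24765/40646 + 49 = 1966889/40646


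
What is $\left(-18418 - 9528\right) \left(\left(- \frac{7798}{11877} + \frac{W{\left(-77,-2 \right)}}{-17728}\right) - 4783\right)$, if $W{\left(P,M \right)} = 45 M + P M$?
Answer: $\frac{439811418514180}{3289929} \approx 1.3368 \cdot 10^{8}$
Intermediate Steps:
$W{\left(P,M \right)} = 45 M + M P$
$\left(-18418 - 9528\right) \left(\left(- \frac{7798}{11877} + \frac{W{\left(-77,-2 \right)}}{-17728}\right) - 4783\right) = \left(-18418 - 9528\right) \left(\left(- \frac{7798}{11877} + \frac{\left(-2\right) \left(45 - 77\right)}{-17728}\right) - 4783\right) = - 27946 \left(\left(\left(-7798\right) \frac{1}{11877} + \left(-2\right) \left(-32\right) \left(- \frac{1}{17728}\right)\right) - 4783\right) = - 27946 \left(\left(- \frac{7798}{11877} + 64 \left(- \frac{1}{17728}\right)\right) - 4783\right) = - 27946 \left(\left(- \frac{7798}{11877} - \frac{1}{277}\right) - 4783\right) = - 27946 \left(- \frac{2171923}{3289929} - 4783\right) = \left(-27946\right) \left(- \frac{15737902330}{3289929}\right) = \frac{439811418514180}{3289929}$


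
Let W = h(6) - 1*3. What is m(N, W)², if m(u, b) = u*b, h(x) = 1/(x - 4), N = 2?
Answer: 25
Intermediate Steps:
h(x) = 1/(-4 + x)
W = -5/2 (W = 1/(-4 + 6) - 1*3 = 1/2 - 3 = ½ - 3 = -5/2 ≈ -2.5000)
m(u, b) = b*u
m(N, W)² = (-5/2*2)² = (-5)² = 25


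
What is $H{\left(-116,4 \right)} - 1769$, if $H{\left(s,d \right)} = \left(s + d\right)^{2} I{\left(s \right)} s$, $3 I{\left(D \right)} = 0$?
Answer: $-1769$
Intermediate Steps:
$I{\left(D \right)} = 0$ ($I{\left(D \right)} = \frac{1}{3} \cdot 0 = 0$)
$H{\left(s,d \right)} = 0$ ($H{\left(s,d \right)} = \left(s + d\right)^{2} \cdot 0 s = \left(d + s\right)^{2} \cdot 0 s = 0 s = 0$)
$H{\left(-116,4 \right)} - 1769 = 0 - 1769 = -1769$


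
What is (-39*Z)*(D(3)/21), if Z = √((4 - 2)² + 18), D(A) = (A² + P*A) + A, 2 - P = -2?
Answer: -312*√22/7 ≈ -209.06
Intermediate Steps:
P = 4 (P = 2 - 1*(-2) = 2 + 2 = 4)
D(A) = A² + 5*A (D(A) = (A² + 4*A) + A = A² + 5*A)
Z = √22 (Z = √(2² + 18) = √(4 + 18) = √22 ≈ 4.6904)
(-39*Z)*(D(3)/21) = (-39*√22)*((3*(5 + 3))/21) = (-39*√22)*((3*8)*(1/21)) = (-39*√22)*(24*(1/21)) = -39*√22*(8/7) = -312*√22/7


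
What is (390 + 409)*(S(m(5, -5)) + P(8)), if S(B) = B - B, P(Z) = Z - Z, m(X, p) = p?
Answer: 0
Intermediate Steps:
P(Z) = 0
S(B) = 0
(390 + 409)*(S(m(5, -5)) + P(8)) = (390 + 409)*(0 + 0) = 799*0 = 0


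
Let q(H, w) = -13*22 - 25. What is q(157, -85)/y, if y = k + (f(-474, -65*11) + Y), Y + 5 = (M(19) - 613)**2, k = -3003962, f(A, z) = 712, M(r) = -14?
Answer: 311/2610126 ≈ 0.00011915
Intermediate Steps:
Y = 393124 (Y = -5 + (-14 - 613)**2 = -5 + (-627)**2 = -5 + 393129 = 393124)
y = -2610126 (y = -3003962 + (712 + 393124) = -3003962 + 393836 = -2610126)
q(H, w) = -311 (q(H, w) = -286 - 25 = -311)
q(157, -85)/y = -311/(-2610126) = -311*(-1/2610126) = 311/2610126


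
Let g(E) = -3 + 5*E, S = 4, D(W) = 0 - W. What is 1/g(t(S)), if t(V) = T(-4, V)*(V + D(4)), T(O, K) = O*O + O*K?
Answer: -⅓ ≈ -0.33333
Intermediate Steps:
T(O, K) = O² + K*O
D(W) = -W
t(V) = (-4 + V)*(16 - 4*V) (t(V) = (-4*(V - 4))*(V - 1*4) = (-4*(-4 + V))*(V - 4) = (16 - 4*V)*(-4 + V) = (-4 + V)*(16 - 4*V))
1/g(t(S)) = 1/(-3 + 5*(-4*(-4 + 4)²)) = 1/(-3 + 5*(-4*0²)) = 1/(-3 + 5*(-4*0)) = 1/(-3 + 5*0) = 1/(-3 + 0) = 1/(-3) = -⅓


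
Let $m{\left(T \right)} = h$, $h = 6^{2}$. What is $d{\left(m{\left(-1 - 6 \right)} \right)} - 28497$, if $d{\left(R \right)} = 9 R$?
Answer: $-28173$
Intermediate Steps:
$h = 36$
$m{\left(T \right)} = 36$
$d{\left(m{\left(-1 - 6 \right)} \right)} - 28497 = 9 \cdot 36 - 28497 = 324 - 28497 = -28173$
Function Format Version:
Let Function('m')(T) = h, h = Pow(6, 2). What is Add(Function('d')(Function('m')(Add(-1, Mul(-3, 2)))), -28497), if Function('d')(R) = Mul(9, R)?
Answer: -28173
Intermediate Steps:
h = 36
Function('m')(T) = 36
Add(Function('d')(Function('m')(Add(-1, Mul(-3, 2)))), -28497) = Add(Mul(9, 36), -28497) = Add(324, -28497) = -28173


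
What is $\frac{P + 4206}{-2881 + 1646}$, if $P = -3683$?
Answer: $- \frac{523}{1235} \approx -0.42348$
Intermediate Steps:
$\frac{P + 4206}{-2881 + 1646} = \frac{-3683 + 4206}{-2881 + 1646} = \frac{523}{-1235} = 523 \left(- \frac{1}{1235}\right) = - \frac{523}{1235}$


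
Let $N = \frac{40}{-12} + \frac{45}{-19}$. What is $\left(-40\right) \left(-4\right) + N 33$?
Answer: $- \frac{535}{19} \approx -28.158$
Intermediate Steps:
$N = - \frac{325}{57}$ ($N = 40 \left(- \frac{1}{12}\right) + 45 \left(- \frac{1}{19}\right) = - \frac{10}{3} - \frac{45}{19} = - \frac{325}{57} \approx -5.7018$)
$\left(-40\right) \left(-4\right) + N 33 = \left(-40\right) \left(-4\right) - \frac{3575}{19} = 160 - \frac{3575}{19} = - \frac{535}{19}$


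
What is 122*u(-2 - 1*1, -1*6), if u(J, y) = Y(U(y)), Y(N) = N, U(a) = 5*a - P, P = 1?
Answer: -3782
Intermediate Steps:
U(a) = -1 + 5*a (U(a) = 5*a - 1*1 = 5*a - 1 = -1 + 5*a)
u(J, y) = -1 + 5*y
122*u(-2 - 1*1, -1*6) = 122*(-1 + 5*(-1*6)) = 122*(-1 + 5*(-6)) = 122*(-1 - 30) = 122*(-31) = -3782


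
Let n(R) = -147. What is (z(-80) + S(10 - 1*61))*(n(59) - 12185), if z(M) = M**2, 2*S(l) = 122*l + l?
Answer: -40245482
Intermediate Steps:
S(l) = 123*l/2 (S(l) = (122*l + l)/2 = (123*l)/2 = 123*l/2)
(z(-80) + S(10 - 1*61))*(n(59) - 12185) = ((-80)**2 + 123*(10 - 1*61)/2)*(-147 - 12185) = (6400 + 123*(10 - 61)/2)*(-12332) = (6400 + (123/2)*(-51))*(-12332) = (6400 - 6273/2)*(-12332) = (6527/2)*(-12332) = -40245482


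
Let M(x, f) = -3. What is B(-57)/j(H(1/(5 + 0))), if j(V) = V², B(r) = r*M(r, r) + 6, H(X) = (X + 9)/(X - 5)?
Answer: 25488/529 ≈ 48.181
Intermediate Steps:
H(X) = (9 + X)/(-5 + X)
B(r) = 6 - 3*r (B(r) = r*(-3) + 6 = -3*r + 6 = 6 - 3*r)
B(-57)/j(H(1/(5 + 0))) = (6 - 3*(-57))/(((9 + 1/(5 + 0))/(-5 + 1/(5 + 0)))²) = (6 + 171)/(((9 + 1/5)/(-5 + 1/5))²) = 177/(((9 + ⅕)/(-5 + ⅕))²) = 177/(((46/5)/(-24/5))²) = 177/((-5/24*46/5)²) = 177/((-23/12)²) = 177/(529/144) = 177*(144/529) = 25488/529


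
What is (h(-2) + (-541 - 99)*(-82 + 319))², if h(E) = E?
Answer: 23007429124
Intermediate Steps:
(h(-2) + (-541 - 99)*(-82 + 319))² = (-2 + (-541 - 99)*(-82 + 319))² = (-2 - 640*237)² = (-2 - 151680)² = (-151682)² = 23007429124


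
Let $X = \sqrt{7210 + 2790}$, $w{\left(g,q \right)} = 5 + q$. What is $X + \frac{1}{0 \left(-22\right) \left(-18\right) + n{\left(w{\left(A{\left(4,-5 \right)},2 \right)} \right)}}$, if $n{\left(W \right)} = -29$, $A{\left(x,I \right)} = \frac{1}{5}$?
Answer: $\frac{2899}{29} \approx 99.966$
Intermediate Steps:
$A{\left(x,I \right)} = \frac{1}{5}$
$X = 100$ ($X = \sqrt{10000} = 100$)
$X + \frac{1}{0 \left(-22\right) \left(-18\right) + n{\left(w{\left(A{\left(4,-5 \right)},2 \right)} \right)}} = 100 + \frac{1}{0 \left(-22\right) \left(-18\right) - 29} = 100 + \frac{1}{0 \left(-18\right) - 29} = 100 + \frac{1}{0 - 29} = 100 + \frac{1}{-29} = 100 - \frac{1}{29} = \frac{2899}{29}$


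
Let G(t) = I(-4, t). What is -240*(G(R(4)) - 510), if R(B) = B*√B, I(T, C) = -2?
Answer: 122880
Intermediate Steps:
R(B) = B^(3/2)
G(t) = -2
-240*(G(R(4)) - 510) = -240*(-2 - 510) = -240*(-512) = 122880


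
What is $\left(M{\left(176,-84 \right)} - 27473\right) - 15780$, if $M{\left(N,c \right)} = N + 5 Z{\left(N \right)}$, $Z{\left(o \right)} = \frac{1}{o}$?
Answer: $- \frac{7581547}{176} \approx -43077.0$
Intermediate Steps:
$M{\left(N,c \right)} = N + \frac{5}{N}$
$\left(M{\left(176,-84 \right)} - 27473\right) - 15780 = \left(\left(176 + \frac{5}{176}\right) - 27473\right) - 15780 = \left(\frac{30981}{176} - 27473\right) - 15780 = - \frac{4804267}{176} - 15780 = - \frac{7581547}{176}$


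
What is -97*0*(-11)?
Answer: 0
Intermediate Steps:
-97*0*(-11) = 0*(-11) = 0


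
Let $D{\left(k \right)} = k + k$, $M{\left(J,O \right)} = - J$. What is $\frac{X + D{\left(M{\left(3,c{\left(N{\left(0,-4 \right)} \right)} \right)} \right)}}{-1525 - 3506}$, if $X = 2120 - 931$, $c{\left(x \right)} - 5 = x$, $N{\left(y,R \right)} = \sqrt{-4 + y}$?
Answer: $- \frac{91}{387} \approx -0.23514$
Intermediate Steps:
$c{\left(x \right)} = 5 + x$
$X = 1189$
$D{\left(k \right)} = 2 k$
$\frac{X + D{\left(M{\left(3,c{\left(N{\left(0,-4 \right)} \right)} \right)} \right)}}{-1525 - 3506} = \frac{1189 + 2 \left(\left(-1\right) 3\right)}{-1525 - 3506} = \frac{1189 + 2 \left(-3\right)}{-5031} = \left(1189 - 6\right) \left(- \frac{1}{5031}\right) = 1183 \left(- \frac{1}{5031}\right) = - \frac{91}{387}$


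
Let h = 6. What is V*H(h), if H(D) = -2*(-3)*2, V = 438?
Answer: 5256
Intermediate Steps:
H(D) = 12 (H(D) = 6*2 = 12)
V*H(h) = 438*12 = 5256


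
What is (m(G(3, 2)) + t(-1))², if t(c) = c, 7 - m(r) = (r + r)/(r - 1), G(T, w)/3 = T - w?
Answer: 9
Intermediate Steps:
G(T, w) = -3*w + 3*T (G(T, w) = 3*(T - w) = -3*w + 3*T)
m(r) = 7 - 2*r/(-1 + r) (m(r) = 7 - (r + r)/(r - 1) = 7 - 2*r/(-1 + r))
(m(G(3, 2)) + t(-1))² = ((-7 + 5*(-3*2 + 3*3))/(-1 + (-3*2 + 3*3)) - 1)² = ((-7 + 5*(-6 + 9))/(-1 + (-6 + 9)) - 1)² = ((-7 + 5*3)/(-1 + 3) - 1)² = ((-7 + 15)/2 - 1)² = ((½)*8 - 1)² = (4 - 1)² = 3² = 9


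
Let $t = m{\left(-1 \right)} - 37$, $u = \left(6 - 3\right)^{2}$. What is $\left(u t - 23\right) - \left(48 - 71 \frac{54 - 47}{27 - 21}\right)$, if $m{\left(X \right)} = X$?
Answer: $- \frac{1981}{6} \approx -330.17$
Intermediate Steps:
$u = 9$ ($u = 3^{2} = 9$)
$t = -38$ ($t = -1 - 37 = -38$)
$\left(u t - 23\right) - \left(48 - 71 \frac{54 - 47}{27 - 21}\right) = \left(9 \left(-38\right) - 23\right) - \left(48 - 71 \frac{54 - 47}{27 - 21}\right) = \left(-342 - 23\right) - \left(48 - 71 \cdot \frac{7}{6}\right) = -365 - \left(48 - 71 \cdot 7 \cdot \frac{1}{6}\right) = -365 - \left(48 - \frac{497}{6}\right) = -365 - - \frac{209}{6} = -365 + \frac{209}{6} = - \frac{1981}{6}$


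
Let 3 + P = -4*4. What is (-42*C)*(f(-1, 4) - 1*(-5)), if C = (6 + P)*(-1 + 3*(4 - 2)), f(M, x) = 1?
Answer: 16380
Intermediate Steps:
P = -19 (P = -3 - 4*4 = -3 - 16 = -19)
C = -65 (C = (6 - 19)*(-1 + 3*(4 - 2)) = -13*(-1 + 3*2) = -13*(-1 + 6) = -13*5 = -65)
(-42*C)*(f(-1, 4) - 1*(-5)) = (-42*(-65))*(1 - 1*(-5)) = 2730*(1 + 5) = 2730*6 = 16380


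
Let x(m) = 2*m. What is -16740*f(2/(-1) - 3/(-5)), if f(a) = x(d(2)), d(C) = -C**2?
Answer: 133920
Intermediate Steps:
f(a) = -8 (f(a) = 2*(-1*2**2) = 2*(-1*4) = 2*(-4) = -8)
-16740*f(2/(-1) - 3/(-5)) = -16740*(-8) = 133920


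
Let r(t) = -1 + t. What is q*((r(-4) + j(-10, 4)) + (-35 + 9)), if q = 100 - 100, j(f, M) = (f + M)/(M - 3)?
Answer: 0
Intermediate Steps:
j(f, M) = (M + f)/(-3 + M)
q = 0
q*((r(-4) + j(-10, 4)) + (-35 + 9)) = 0*(((-1 - 4) + (4 - 10)/(-3 + 4)) + (-35 + 9)) = 0*((-5 - 6/1) - 26) = 0*((-5 + 1*(-6)) - 26) = 0*((-5 - 6) - 26) = 0*(-11 - 26) = 0*(-37) = 0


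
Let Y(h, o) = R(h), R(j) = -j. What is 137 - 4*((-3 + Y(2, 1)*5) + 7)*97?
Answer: 2465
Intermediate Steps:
Y(h, o) = -h
137 - 4*((-3 + Y(2, 1)*5) + 7)*97 = 137 - 4*((-3 - 1*2*5) + 7)*97 = 137 - 4*((-3 - 2*5) + 7)*97 = 137 - 4*((-3 - 10) + 7)*97 = 137 - 4*(-13 + 7)*97 = 137 - 4*(-6)*97 = 137 + 24*97 = 137 + 2328 = 2465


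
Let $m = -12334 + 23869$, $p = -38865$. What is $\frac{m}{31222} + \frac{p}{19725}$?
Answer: $- \frac{65727677}{41056930} \approx -1.6009$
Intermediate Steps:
$m = 11535$
$\frac{m}{31222} + \frac{p}{19725} = \frac{11535}{31222} - \frac{38865}{19725} = 11535 \cdot \frac{1}{31222} - \frac{2591}{1315} = \frac{11535}{31222} - \frac{2591}{1315} = - \frac{65727677}{41056930}$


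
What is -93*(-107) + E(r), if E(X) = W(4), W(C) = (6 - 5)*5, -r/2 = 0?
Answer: 9956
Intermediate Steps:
r = 0 (r = -2*0 = 0)
W(C) = 5 (W(C) = 1*5 = 5)
E(X) = 5
-93*(-107) + E(r) = -93*(-107) + 5 = 9951 + 5 = 9956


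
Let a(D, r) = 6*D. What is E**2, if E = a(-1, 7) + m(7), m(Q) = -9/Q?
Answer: 2601/49 ≈ 53.082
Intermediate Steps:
E = -51/7 (E = 6*(-1) - 9/7 = -6 - 9*1/7 = -6 - 9/7 = -51/7 ≈ -7.2857)
E**2 = (-51/7)**2 = 2601/49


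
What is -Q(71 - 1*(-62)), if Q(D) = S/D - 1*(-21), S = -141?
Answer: -2652/133 ≈ -19.940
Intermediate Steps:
Q(D) = 21 - 141/D (Q(D) = -141/D - 1*(-21) = -141/D + 21 = 21 - 141/D)
-Q(71 - 1*(-62)) = -(21 - 141/(71 - 1*(-62))) = -(21 - 141/(71 + 62)) = -(21 - 141/133) = -1*2652/133 = -2652/133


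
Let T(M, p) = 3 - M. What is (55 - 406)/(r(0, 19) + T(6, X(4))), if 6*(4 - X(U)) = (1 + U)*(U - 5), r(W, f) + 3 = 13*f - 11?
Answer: -351/230 ≈ -1.5261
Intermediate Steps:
r(W, f) = -14 + 13*f (r(W, f) = -3 + (13*f - 11) = -3 + (-11 + 13*f) = -14 + 13*f)
X(U) = 4 - (1 + U)*(-5 + U)/6 (X(U) = 4 - (1 + U)*(U - 5)/6 = 4 - (1 + U)*(-5 + U)/6)
(55 - 406)/(r(0, 19) + T(6, X(4))) = (55 - 406)/((-14 + 13*19) + (3 - 1*6)) = -351/((-14 + 247) + (3 - 6)) = -351/(233 - 3) = -351/230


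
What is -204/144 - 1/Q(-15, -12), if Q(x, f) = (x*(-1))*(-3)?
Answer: -251/180 ≈ -1.3944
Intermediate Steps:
Q(x, f) = 3*x (Q(x, f) = -x*(-3) = 3*x)
-204/144 - 1/Q(-15, -12) = -204/144 - 1/(3*(-15)) = -204*1/144 - 1/(-45) = -17/12 - 1*(-1/45) = -17/12 + 1/45 = -251/180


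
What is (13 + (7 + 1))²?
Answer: 441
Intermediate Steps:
(13 + (7 + 1))² = (13 + 8)² = 21² = 441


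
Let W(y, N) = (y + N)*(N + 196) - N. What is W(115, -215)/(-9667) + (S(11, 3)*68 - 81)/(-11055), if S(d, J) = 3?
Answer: -8190122/35622895 ≈ -0.22991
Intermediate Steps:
W(y, N) = -N + (196 + N)*(N + y) (W(y, N) = (N + y)*(196 + N) - N = (196 + N)*(N + y) - N = -N + (196 + N)*(N + y))
W(115, -215)/(-9667) + (S(11, 3)*68 - 81)/(-11055) = ((-215)**2 + 195*(-215) + 196*115 - 215*115)/(-9667) + (3*68 - 81)/(-11055) = (46225 - 41925 + 22540 - 24725)*(-1/9667) + (204 - 81)*(-1/11055) = 2115*(-1/9667) + 123*(-1/11055) = -2115/9667 - 41/3685 = -8190122/35622895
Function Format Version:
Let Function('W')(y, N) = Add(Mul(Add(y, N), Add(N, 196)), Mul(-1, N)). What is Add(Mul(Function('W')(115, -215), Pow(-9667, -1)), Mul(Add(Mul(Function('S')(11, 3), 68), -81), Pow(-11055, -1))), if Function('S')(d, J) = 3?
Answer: Rational(-8190122, 35622895) ≈ -0.22991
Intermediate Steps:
Function('W')(y, N) = Add(Mul(-1, N), Mul(Add(196, N), Add(N, y))) (Function('W')(y, N) = Add(Mul(Add(N, y), Add(196, N)), Mul(-1, N)) = Add(Mul(Add(196, N), Add(N, y)), Mul(-1, N)) = Add(Mul(-1, N), Mul(Add(196, N), Add(N, y))))
Add(Mul(Function('W')(115, -215), Pow(-9667, -1)), Mul(Add(Mul(Function('S')(11, 3), 68), -81), Pow(-11055, -1))) = Add(Mul(Add(Pow(-215, 2), Mul(195, -215), Mul(196, 115), Mul(-215, 115)), Pow(-9667, -1)), Mul(Add(Mul(3, 68), -81), Pow(-11055, -1))) = Add(Mul(Add(46225, -41925, 22540, -24725), Rational(-1, 9667)), Mul(Add(204, -81), Rational(-1, 11055))) = Add(Mul(2115, Rational(-1, 9667)), Mul(123, Rational(-1, 11055))) = Add(Rational(-2115, 9667), Rational(-41, 3685)) = Rational(-8190122, 35622895)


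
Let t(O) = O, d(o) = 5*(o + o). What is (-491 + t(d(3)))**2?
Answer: 212521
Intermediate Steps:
d(o) = 10*o (d(o) = 5*(2*o) = 10*o)
(-491 + t(d(3)))**2 = (-491 + 10*3)**2 = (-491 + 30)**2 = (-461)**2 = 212521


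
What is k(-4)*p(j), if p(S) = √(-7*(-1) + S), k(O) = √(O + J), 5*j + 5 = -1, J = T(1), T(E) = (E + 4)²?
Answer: √3045/5 ≈ 11.036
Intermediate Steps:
T(E) = (4 + E)²
J = 25 (J = (4 + 1)² = 5² = 25)
j = -6/5 (j = -1 + (⅕)*(-1) = -1 - ⅕ = -6/5 ≈ -1.2000)
k(O) = √(25 + O) (k(O) = √(O + 25) = √(25 + O))
p(S) = √(7 + S)
k(-4)*p(j) = √(25 - 4)*√(7 - 6/5) = √21*√(29/5) = √21*(√145/5) = √3045/5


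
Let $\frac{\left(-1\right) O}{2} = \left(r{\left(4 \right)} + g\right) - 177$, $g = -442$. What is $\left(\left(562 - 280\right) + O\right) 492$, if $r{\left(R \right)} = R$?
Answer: $743904$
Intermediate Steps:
$O = 1230$ ($O = - 2 \left(\left(4 - 442\right) - 177\right) = - 2 \left(-438 - 177\right) = \left(-2\right) \left(-615\right) = 1230$)
$\left(\left(562 - 280\right) + O\right) 492 = \left(\left(562 - 280\right) + 1230\right) 492 = \left(282 + 1230\right) 492 = 1512 \cdot 492 = 743904$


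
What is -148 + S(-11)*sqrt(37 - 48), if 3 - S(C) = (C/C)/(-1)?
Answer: -148 + 4*I*sqrt(11) ≈ -148.0 + 13.266*I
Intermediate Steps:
S(C) = 4 (S(C) = 3 - C/C/(-1) = 3 - (-1) = 3 - 1*(-1) = 3 + 1 = 4)
-148 + S(-11)*sqrt(37 - 48) = -148 + 4*sqrt(37 - 48) = -148 + 4*sqrt(-11) = -148 + 4*(I*sqrt(11)) = -148 + 4*I*sqrt(11)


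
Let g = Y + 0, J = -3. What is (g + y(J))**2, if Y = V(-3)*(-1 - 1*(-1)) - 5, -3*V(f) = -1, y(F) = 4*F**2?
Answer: 961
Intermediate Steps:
V(f) = 1/3 (V(f) = -1/3*(-1) = 1/3)
Y = -5 (Y = (-1 - 1*(-1))/3 - 5 = (-1 + 1)/3 - 5 = (1/3)*0 - 5 = 0 - 5 = -5)
g = -5 (g = -5 + 0 = -5)
(g + y(J))**2 = (-5 + 4*(-3)**2)**2 = (-5 + 4*9)**2 = (-5 + 36)**2 = 31**2 = 961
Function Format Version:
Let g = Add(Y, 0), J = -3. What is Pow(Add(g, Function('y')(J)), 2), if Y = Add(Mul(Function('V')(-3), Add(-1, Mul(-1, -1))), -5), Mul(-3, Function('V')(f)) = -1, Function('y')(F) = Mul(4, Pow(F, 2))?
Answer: 961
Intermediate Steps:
Function('V')(f) = Rational(1, 3) (Function('V')(f) = Mul(Rational(-1, 3), -1) = Rational(1, 3))
Y = -5 (Y = Add(Mul(Rational(1, 3), Add(-1, Mul(-1, -1))), -5) = Add(Mul(Rational(1, 3), Add(-1, 1)), -5) = Add(Mul(Rational(1, 3), 0), -5) = Add(0, -5) = -5)
g = -5 (g = Add(-5, 0) = -5)
Pow(Add(g, Function('y')(J)), 2) = Pow(Add(-5, Mul(4, Pow(-3, 2))), 2) = Pow(Add(-5, Mul(4, 9)), 2) = Pow(Add(-5, 36), 2) = Pow(31, 2) = 961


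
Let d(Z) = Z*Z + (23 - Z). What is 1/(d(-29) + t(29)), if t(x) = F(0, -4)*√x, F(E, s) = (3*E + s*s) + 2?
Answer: 893/788053 - 18*√29/788053 ≈ 0.0010102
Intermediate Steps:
F(E, s) = 2 + s² + 3*E (F(E, s) = (3*E + s²) + 2 = (s² + 3*E) + 2 = 2 + s² + 3*E)
t(x) = 18*√x (t(x) = (2 + (-4)² + 3*0)*√x = (2 + 16 + 0)*√x = 18*√x)
d(Z) = 23 + Z² - Z (d(Z) = Z² + (23 - Z) = 23 + Z² - Z)
1/(d(-29) + t(29)) = 1/((23 + (-29)² - 1*(-29)) + 18*√29) = 1/((23 + 841 + 29) + 18*√29) = 1/(893 + 18*√29)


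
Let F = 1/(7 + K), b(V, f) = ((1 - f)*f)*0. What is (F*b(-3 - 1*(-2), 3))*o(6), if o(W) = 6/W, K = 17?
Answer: 0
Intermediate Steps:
b(V, f) = 0 (b(V, f) = (f*(1 - f))*0 = 0)
F = 1/24 (F = 1/(7 + 17) = 1/24 ≈ 0.041667)
(F*b(-3 - 1*(-2), 3))*o(6) = ((1/24)*0)*(6/6) = 0*(6*(1/6)) = 0*1 = 0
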